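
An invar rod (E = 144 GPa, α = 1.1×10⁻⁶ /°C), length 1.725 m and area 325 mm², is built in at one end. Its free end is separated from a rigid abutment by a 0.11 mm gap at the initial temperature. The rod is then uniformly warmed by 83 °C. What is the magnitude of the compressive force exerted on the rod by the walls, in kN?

P ≈ 1.29 kN

Free thermal elongation = αΔT L = 1.1×10⁻⁶ × 83 × 1725 = 0.1575 mm.
After closing the 0.11 mm clearance, 0.1575 − 0.11 = 0.04749 mm of expansion remains to be suppressed by the wall.
That suppressed elongation corresponds to σ = E·Δ/L = 144×10³ × 0.04749/1725 = 3.965 MPa.
P = σA = 3.965 × 325 = 1.288 kN.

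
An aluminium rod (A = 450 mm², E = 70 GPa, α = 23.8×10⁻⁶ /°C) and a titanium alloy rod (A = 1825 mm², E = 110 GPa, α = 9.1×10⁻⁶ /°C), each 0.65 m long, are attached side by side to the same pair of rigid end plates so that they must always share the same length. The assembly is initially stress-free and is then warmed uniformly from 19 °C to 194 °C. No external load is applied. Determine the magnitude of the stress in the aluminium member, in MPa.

The aluminium has the larger α, so on heating it would change length more than the titanium alloy if both were free. The rigid plates force a common final length, so the aluminium is put into compression and the titanium alloy into tension, with equal and opposite forces P (no external load).
Compatibility of the two members (thermal + elastic change equal): (α₁ − α₂)ΔT = P·[1/(A₁E₁) + 1/(A₂E₂)].
|α₁ − α₂|·ΔT = 14.7×10⁻⁶ × 175 = 0.002573.
1/(A₁E₁) + 1/(A₂E₂) = 1/(450×70×10³) + 1/(1825×110×10³) = 3.673×10⁻⁸ N⁻¹.
P = 0.002573 / 3.673×10⁻⁸ = 70040 N = 70.04 kN.
σ_{aluminium} = P/A₁ = 70040/450 = 155.7 MPa, compressive.

σ ≈ 156 MPa (compressive)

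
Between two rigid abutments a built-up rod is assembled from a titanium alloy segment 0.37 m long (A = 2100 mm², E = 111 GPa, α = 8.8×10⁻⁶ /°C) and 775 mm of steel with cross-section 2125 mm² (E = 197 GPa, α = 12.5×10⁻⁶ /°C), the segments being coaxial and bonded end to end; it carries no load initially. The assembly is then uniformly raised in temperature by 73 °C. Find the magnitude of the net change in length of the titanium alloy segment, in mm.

|ΔL| ≈ 0.198 mm

If the supports were absent, the total length change would be Σ αᵢΔT Lᵢ = 8.8×10⁻⁶×73×370 + 12.5×10⁻⁶×73×775 = 0.9449 mm.
The walls prevent any net length change, so an axial force P (same in every segment) develops. Compatibility: P · Σ Lᵢ/(AᵢEᵢ) = δ_free.
The series flexibility is Σ Lᵢ/(AᵢEᵢ) = 370/(2100×111×10³) + 775/(2125×197×10³) = 3.439×10⁻⁶ mm/N.
So P = 0.9449 / 3.439×10⁻⁶ = 274.8 kN, compressive.
For the titanium alloy segment, free thermal change = 8.8×10⁻⁶×73×370 = 0.2377 mm and elastic change from P = 274800×370/(2100×111×10³) = 0.4362 mm; these oppose, so the net change is 0.198 mm (segment shortens).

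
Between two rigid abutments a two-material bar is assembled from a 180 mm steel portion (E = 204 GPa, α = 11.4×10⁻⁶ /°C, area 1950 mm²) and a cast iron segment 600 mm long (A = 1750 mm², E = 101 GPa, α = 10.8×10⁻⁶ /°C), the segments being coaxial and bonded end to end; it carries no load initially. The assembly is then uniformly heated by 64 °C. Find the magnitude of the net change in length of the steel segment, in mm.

|ΔL| ≈ 0.0671 mm

Free thermal expansion of the whole bar: Σ αᵢΔT Lᵢ = 11.4×10⁻⁶×64×180 + 10.8×10⁻⁶×64×600 = 0.546 mm.
The walls prevent any net length change, so an axial force P (same in every segment) develops. Compatibility: P · Σ Lᵢ/(AᵢEᵢ) = δ_free.
The series flexibility is Σ Lᵢ/(AᵢEᵢ) = 180/(1950×204×10³) + 600/(1750×101×10³) = 3.847×10⁻⁶ mm/N.
P = 0.546 / 3.847×10⁻⁶ = 141900 N = 141.9 kN, compressive.
For the steel segment, free thermal change = 11.4×10⁻⁶×64×180 = 0.1313 mm and elastic change from P = 141900×180/(1950×204×10³) = 0.06422 mm; these oppose, so the net change is 0.0671 mm (segment lengthens).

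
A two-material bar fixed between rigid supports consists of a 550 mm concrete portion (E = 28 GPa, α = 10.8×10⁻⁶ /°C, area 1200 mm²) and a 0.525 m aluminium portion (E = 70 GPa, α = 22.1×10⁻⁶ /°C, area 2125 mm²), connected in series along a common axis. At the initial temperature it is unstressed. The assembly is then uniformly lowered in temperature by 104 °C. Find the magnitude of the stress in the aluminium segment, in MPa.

σ ≈ 43.1 MPa (tensile)

If the supports were absent, the total length change would be Σ αᵢΔT Lᵢ = 10.8×10⁻⁶×104×550 + 22.1×10⁻⁶×104×525 = 1.824 mm.
The rigid supports impose zero overall length change; the single axial force P common to all segments must satisfy P Σ Lᵢ/(AᵢEᵢ) = δ_free.
Σ Lᵢ/(AᵢEᵢ) = 550/(1200×28×10³) + 525/(2125×70×10³) = 1.99×10⁻⁵ mm/N.
Hence P = δ_free / Σ(L/AE) = 1.824/1.99×10⁻⁵ = 91.69 kN (tensile).
σ_{aluminium} = P / A = 91690 / 2125 = 43.15 MPa.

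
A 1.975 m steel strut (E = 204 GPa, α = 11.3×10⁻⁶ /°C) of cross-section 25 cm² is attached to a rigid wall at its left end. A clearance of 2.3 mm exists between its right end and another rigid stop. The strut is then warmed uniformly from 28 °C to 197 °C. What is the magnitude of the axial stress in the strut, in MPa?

σ ≈ 152 MPa (compressive)

Free thermal elongation = αΔT L = 11.3×10⁻⁶ × 169 × 1975 = 3.772 mm.
The gap closes (δ_free > 2.3 mm) and the wall then resists a further 3.772 − 2.3 = 1.472 mm of expansion.
That suppressed elongation corresponds to σ = E·Δ/L = 204×10³ × 1.472/1975 = 152 MPa.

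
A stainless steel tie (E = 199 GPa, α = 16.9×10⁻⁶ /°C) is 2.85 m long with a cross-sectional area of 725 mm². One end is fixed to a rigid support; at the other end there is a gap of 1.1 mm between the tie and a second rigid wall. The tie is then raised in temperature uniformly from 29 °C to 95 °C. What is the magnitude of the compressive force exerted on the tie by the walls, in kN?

P ≈ 105 kN

Unrestrained expansion: δ_free = αΔT L = 16.9×10⁻⁶ × 66 × 2850 = 3.179 mm.
This exceeds the 1.1 mm gap, so the wall pushes back. The portion of expansion that must be recovered elastically is δ_free − gap = 3.179 − 1.1 = 2.079 mm.
Compatibility: PL/(AE) = 2.079 mm, so σ = P/A = E × (2.079/2850) = 145.2 MPa.
Force on the wall = σA = 145.2 × 725 mm² = 105.2 kN.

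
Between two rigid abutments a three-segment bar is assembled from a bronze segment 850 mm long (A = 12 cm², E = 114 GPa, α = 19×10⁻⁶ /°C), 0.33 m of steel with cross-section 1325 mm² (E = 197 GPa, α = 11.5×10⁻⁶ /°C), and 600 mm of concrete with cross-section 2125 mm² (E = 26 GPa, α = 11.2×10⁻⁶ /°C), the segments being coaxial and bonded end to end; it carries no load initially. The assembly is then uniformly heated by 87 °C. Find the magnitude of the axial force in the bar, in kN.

If the supports were absent, the total length change would be Σ αᵢΔT Lᵢ = 19×10⁻⁶×87×850 + 11.5×10⁻⁶×87×330 + 11.2×10⁻⁶×87×600 = 2.32 mm.
Since the ends are fixed, an axial force P builds up, equal in every segment, with P · Σ Lᵢ/(AᵢEᵢ) = δ_free.
Σ Lᵢ/(AᵢEᵢ) = 850/(1200×114×10³) + 330/(1325×197×10³) + 600/(2125×26×10³) = 1.834×10⁻⁵ mm/N.
So P = 2.32 / 1.834×10⁻⁵ = 126.5 kN, compressive.

P ≈ 127 kN (compressive)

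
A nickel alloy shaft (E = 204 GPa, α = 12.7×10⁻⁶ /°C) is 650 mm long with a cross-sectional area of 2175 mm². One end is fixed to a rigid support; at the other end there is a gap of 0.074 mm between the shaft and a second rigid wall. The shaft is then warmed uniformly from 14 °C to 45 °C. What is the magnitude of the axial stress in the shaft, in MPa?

Unrestrained expansion: δ_free = αΔT L = 12.7×10⁻⁶ × 31 × 650 = 0.2559 mm.
After closing the 0.074 mm clearance, 0.2559 − 0.074 = 0.1819 mm of expansion remains to be suppressed by the wall.
Compatibility: PL/(AE) = 0.1819 mm, so σ = P/A = E × (0.1819/650) = 57.09 MPa.

σ ≈ 57.1 MPa (compressive)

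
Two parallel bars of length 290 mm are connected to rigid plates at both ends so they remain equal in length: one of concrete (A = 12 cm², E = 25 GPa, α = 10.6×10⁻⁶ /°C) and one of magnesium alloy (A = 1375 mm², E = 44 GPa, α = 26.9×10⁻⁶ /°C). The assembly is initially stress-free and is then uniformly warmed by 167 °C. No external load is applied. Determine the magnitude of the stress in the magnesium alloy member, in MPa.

The magnesium alloy has the larger α, so on heating it would change length more than the concrete if both were free. The rigid plates force a common final length, so the magnesium alloy is put into compression and the concrete into tension, with equal and opposite forces P (no external load).
Compatibility of the two members (thermal + elastic change equal): (α₁ − α₂)ΔT = P·[1/(A₁E₁) + 1/(A₂E₂)].
|α₁ − α₂|·ΔT = 16.3×10⁻⁶ × 167 = 0.002722.
1/(A₁E₁) + 1/(A₂E₂) = 1/(1200×25×10³) + 1/(1375×44×10³) = 4.986×10⁻⁸ N⁻¹.
So P = 0.002722 / 4.986×10⁻⁸ = 54.59 kN.
σ_{magnesium alloy} = P/A₂ = 54590/1375 = 39.7 MPa, compressive.

σ ≈ 39.7 MPa (compressive)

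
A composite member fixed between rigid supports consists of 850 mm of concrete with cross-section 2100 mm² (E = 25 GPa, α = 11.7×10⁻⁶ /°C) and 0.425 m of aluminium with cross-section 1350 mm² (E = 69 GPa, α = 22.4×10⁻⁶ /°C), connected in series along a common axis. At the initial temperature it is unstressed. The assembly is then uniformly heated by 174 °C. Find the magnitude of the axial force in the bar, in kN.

P ≈ 163 kN (compressive)

Free thermal expansion of the whole bar: Σ αᵢΔT Lᵢ = 11.7×10⁻⁶×174×850 + 22.4×10⁻⁶×174×425 = 3.387 mm.
The walls prevent any net length change, so an axial force P (same in every segment) develops. Compatibility: P · Σ Lᵢ/(AᵢEᵢ) = δ_free.
The series flexibility is Σ Lᵢ/(AᵢEᵢ) = 850/(2100×25×10³) + 425/(1350×69×10³) = 2.075×10⁻⁵ mm/N.
So P = 3.387 / 2.075×10⁻⁵ = 163.2 kN, compressive.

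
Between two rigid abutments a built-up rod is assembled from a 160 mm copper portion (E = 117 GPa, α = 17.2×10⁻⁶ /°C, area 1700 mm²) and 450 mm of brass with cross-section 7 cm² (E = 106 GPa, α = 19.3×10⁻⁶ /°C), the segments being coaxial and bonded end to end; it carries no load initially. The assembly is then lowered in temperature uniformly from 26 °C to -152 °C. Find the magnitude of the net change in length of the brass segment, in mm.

If the supports were absent, the total length change would be Σ αᵢΔT Lᵢ = 17.2×10⁻⁶×178×160 + 19.3×10⁻⁶×178×450 = 2.036 mm.
The walls prevent any net length change, so an axial force P (same in every segment) develops. Compatibility: P · Σ Lᵢ/(AᵢEᵢ) = δ_free.
The series flexibility is Σ Lᵢ/(AᵢEᵢ) = 160/(1700×117×10³) + 450/(700×106×10³) = 6.869×10⁻⁶ mm/N.
P = 2.036 / 6.869×10⁻⁶ = 296400 N = 296.4 kN, tensile.
For the brass segment, free thermal change = 19.3×10⁻⁶×178×450 = 1.546 mm and elastic change from P = 296400×450/(700×106×10³) = 1.797 mm; these oppose, so the net change is 0.251 mm (segment lengthens).

|ΔL| ≈ 0.251 mm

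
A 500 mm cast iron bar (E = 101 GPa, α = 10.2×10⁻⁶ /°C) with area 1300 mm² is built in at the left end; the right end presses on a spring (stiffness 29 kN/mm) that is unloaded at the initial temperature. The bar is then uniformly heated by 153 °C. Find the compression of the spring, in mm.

δ ≈ 0.703 mm

If the spring were absent the bar would lengthen by αΔT L = 10.2×10⁻⁶ × 153 × 500 = 0.7803 mm.
With a force P in the spring, the elastic change of the bar is PL/(AE) and that of the spring is P/k; compatibility requires their sum to equal δ_free.
So P = δ_free / [L/(AE) + 1/k] = 0.7803 / [ 500/(1300×101×10³) + 1/(29×10³) ].
P = 0.7803 / 3.829×10⁻⁵ = 20380 N.
Spring compression = P/k = 20380/(29×10³) = 0.7027 mm.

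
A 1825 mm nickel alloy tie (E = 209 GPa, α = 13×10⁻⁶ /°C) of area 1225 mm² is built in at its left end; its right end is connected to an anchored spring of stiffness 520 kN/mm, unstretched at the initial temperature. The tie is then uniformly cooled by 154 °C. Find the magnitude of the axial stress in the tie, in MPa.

If the spring were absent the tie would shorten by αΔT L = 13×10⁻⁶ × 154 × 1825 = 3.654 mm.
Let P be the tensile force in the spring. The tie extends elastically by PL/(AE) and the spring stretches by P/k; together these equal δ_free.
So P = δ_free / [L/(AE) + 1/k] = 3.654 / [ 1825/(1225×209×10³) + 1/(520×10³) ].
P = 3.654 / 9.051×10⁻⁶ = 403700 N.
σ = P/A = 403700/1225 = 329.5 MPa.

σ ≈ 330 MPa (tensile)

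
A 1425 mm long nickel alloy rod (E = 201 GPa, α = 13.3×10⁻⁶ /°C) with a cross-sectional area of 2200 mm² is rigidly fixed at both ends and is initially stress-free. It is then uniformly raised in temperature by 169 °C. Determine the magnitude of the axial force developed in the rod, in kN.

P ≈ 994 kN (compressive)

Full restraint means ε = 0, so the stress is σ = EαΔT = 201×10³ × 13.3×10⁻⁶ × 169 = 451.8 MPa.
Axial force P = σA = 451.8 × 2200 = 993900 N = 993.9 kN, compressive.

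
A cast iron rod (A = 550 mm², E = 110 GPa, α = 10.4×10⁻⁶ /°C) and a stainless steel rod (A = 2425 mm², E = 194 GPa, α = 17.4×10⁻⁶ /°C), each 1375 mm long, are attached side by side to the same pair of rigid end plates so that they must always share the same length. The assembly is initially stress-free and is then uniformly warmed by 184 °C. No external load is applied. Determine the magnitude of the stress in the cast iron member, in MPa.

Both members must finish at the same length. With the larger α, the stainless steel tends to over-expand; the plates restrain it, putting the stainless steel in compression and the cast iron in tension. With no external load the two internal forces are equal and opposite, magnitude P.
Setting the final lengths equal and cancelling L: (α₁ − α₂)ΔT = P/(A₁E₁) + P/(A₂E₂).
|α₁ − α₂|·ΔT = 7×10⁻⁶ × 184 = 0.001288.
1/(A₁E₁) + 1/(A₂E₂) = 1/(550×110×10³) + 1/(2425×194×10³) = 1.865×10⁻⁸ N⁻¹.
P = 0.001288 / 1.865×10⁻⁸ = 69040 N = 69.04 kN.
σ_{cast iron} = P/A₁ = 69040/550 = 125.5 MPa, tensile.

σ ≈ 126 MPa (tensile)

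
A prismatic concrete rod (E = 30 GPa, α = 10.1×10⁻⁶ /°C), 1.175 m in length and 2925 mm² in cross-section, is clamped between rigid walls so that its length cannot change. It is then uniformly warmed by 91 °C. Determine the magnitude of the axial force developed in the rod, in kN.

Full restraint means ε = 0, so the stress is σ = EαΔT = 30×10³ × 10.1×10⁻⁶ × 91 = 27.57 MPa.
Axial force P = σA = 27.57 × 2925 = 80650 N = 80.65 kN, compressive.

P ≈ 80.7 kN (compressive)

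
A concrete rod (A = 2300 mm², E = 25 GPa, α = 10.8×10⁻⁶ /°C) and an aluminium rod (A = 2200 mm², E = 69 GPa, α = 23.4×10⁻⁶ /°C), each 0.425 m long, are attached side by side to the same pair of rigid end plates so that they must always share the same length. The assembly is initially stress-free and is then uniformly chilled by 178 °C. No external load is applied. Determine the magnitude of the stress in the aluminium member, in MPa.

σ ≈ 42.5 MPa (tensile)

Both members must finish at the same length. With the larger α, the aluminium tends to over-contract; the plates restrain it, putting the aluminium in tension and the concrete in compression. With no external load the two internal forces are equal and opposite, magnitude P.
Compatibility of the two members (thermal + elastic change equal): (α₁ − α₂)ΔT = P·[1/(A₁E₁) + 1/(A₂E₂)].
|α₁ − α₂|·ΔT = 12.6×10⁻⁶ × 178 = 0.002243.
1/(A₁E₁) + 1/(A₂E₂) = 1/(2300×25×10³) + 1/(2200×69×10³) = 2.398×10⁻⁸ N⁻¹.
P = 0.002243 / 2.398×10⁻⁸ = 93530 N = 93.53 kN.
σ_{aluminium} = P/A₂ = 93530/2200 = 42.51 MPa, tensile.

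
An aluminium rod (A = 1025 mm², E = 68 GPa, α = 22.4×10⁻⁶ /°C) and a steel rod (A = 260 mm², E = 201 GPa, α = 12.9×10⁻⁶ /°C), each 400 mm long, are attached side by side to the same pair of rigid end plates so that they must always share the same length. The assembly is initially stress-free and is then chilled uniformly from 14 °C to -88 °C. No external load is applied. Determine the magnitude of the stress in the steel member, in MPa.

Both members must finish at the same length. With the larger α, the aluminium tends to over-contract; the plates restrain it, putting the aluminium in tension and the steel in compression. With no external load the two internal forces are equal and opposite, magnitude P.
Compatibility of the two members (thermal + elastic change equal): (α₁ − α₂)ΔT = P·[1/(A₁E₁) + 1/(A₂E₂)].
|α₁ − α₂|·ΔT = 9.5×10⁻⁶ × 102 = 0.000969.
1/(A₁E₁) + 1/(A₂E₂) = 1/(1025×68×10³) + 1/(260×201×10³) = 3.348×10⁻⁸ N⁻¹.
So P = 0.000969 / 3.348×10⁻⁸ = 28.94 kN.
σ_{steel} = P/A₂ = 28940/260 = 111.3 MPa, compressive.

σ ≈ 111 MPa (compressive)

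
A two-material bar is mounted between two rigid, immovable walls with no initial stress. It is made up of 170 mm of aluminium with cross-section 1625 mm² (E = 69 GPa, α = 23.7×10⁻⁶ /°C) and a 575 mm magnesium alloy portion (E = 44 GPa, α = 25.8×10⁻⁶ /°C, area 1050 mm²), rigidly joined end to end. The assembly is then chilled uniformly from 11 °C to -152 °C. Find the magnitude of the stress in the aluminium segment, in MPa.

Free thermal contraction of the whole bar: Σ αᵢΔT Lᵢ = 23.7×10⁻⁶×163×170 + 25.8×10⁻⁶×163×575 = 3.075 mm.
Since the ends are fixed, an axial force P builds up, equal in every segment, with P · Σ Lᵢ/(AᵢEᵢ) = δ_free.
Σ Lᵢ/(AᵢEᵢ) = 170/(1625×69×10³) + 575/(1050×44×10³) = 1.396×10⁻⁵ mm/N.
Hence P = δ_free / Σ(L/AE) = 3.075/1.396×10⁻⁵ = 220.2 kN (tensile).
σ_{aluminium} = P / A = 220200 / 1625 = 135.5 MPa.

σ ≈ 136 MPa (tensile)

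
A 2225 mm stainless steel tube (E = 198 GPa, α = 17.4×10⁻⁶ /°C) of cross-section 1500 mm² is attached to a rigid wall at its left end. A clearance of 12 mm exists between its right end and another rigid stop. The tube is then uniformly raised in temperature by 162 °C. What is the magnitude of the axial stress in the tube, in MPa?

σ ≈ 0 MPa

Free thermal elongation = αΔT L = 17.4×10⁻⁶ × 162 × 2225 = 6.272 mm.
Since δ_free = 6.27 mm is less than the 12 mm gap, the tube never touches the wall. No axial force develops.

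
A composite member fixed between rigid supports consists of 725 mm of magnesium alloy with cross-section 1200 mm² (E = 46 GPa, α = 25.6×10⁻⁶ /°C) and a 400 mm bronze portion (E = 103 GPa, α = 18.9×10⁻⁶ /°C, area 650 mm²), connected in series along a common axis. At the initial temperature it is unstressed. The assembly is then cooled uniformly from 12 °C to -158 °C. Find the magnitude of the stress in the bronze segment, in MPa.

Free thermal contraction of the whole bar: Σ αᵢΔT Lᵢ = 25.6×10⁻⁶×170×725 + 18.9×10⁻⁶×170×400 = 4.44 mm.
The walls prevent any net length change, so an axial force P (same in every segment) develops. Compatibility: P · Σ Lᵢ/(AᵢEᵢ) = δ_free.
Σ Lᵢ/(AᵢEᵢ) = 725/(1200×46×10³) + 400/(650×103×10³) = 1.911×10⁻⁵ mm/N.
P = 4.44 / 1.911×10⁻⁵ = 232400 N = 232.4 kN, tensile.
σ_{bronze} = P / A = 232400 / 650 = 357.5 MPa.

σ ≈ 358 MPa (tensile)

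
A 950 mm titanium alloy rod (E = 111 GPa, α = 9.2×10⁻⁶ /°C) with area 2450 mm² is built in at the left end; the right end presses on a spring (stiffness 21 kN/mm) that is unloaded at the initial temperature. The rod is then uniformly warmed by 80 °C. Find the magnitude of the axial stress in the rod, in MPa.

If the spring were absent the rod would lengthen by αΔT L = 9.2×10⁻⁶ × 80 × 950 = 0.6992 mm.
With a force P in the spring, the elastic change of the rod is PL/(AE) and that of the spring is P/k; compatibility requires their sum to equal δ_free.
P [ L/(AE) + 1/k ] = δ_free → P [ 950/(2450×111×10³) + 1/(21×10³) ] = 0.6992.
P = 0.6992 / 5.111×10⁻⁵ = 13680 N.
σ = P/A = 13680/2450 = 5.584 MPa.

σ ≈ 5.58 MPa (compressive)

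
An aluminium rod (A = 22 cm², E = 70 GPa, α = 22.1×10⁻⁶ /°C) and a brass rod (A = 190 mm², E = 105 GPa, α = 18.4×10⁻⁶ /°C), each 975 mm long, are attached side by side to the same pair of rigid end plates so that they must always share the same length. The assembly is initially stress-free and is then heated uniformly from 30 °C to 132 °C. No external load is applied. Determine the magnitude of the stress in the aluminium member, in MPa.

σ ≈ 3.03 MPa (compressive)

Both members must finish at the same length. With the larger α, the aluminium tends to over-expand; the plates restrain it, putting the aluminium in compression and the brass in tension. With no external load the two internal forces are equal and opposite, magnitude P.
Setting the final lengths equal and cancelling L: (α₁ − α₂)ΔT = P/(A₁E₁) + P/(A₂E₂).
|α₁ − α₂|·ΔT = 3.7×10⁻⁶ × 102 = 0.0003774.
1/(A₁E₁) + 1/(A₂E₂) = 1/(2200×70×10³) + 1/(190×105×10³) = 5.662×10⁻⁸ N⁻¹.
So P = 0.0003774 / 5.662×10⁻⁸ = 6.666 kN.
σ_{aluminium} = P/A₁ = 6666/2200 = 3.03 MPa, compressive.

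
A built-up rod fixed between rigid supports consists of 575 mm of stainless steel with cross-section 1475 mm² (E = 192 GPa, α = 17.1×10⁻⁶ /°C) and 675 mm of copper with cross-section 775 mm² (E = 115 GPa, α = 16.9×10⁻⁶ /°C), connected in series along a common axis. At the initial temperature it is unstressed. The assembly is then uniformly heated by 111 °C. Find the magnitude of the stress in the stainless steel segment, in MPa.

With the walls removed the bar would change length by δ_free = Σ αᵢΔT Lᵢ = 17.1×10⁻⁶×111×575 + 16.9×10⁻⁶×111×675 = 2.358 mm.
The rigid supports impose zero overall length change; the single axial force P common to all segments must satisfy P Σ Lᵢ/(AᵢEᵢ) = δ_free.
Σ Lᵢ/(AᵢEᵢ) = 575/(1475×192×10³) + 675/(775×115×10³) = 9.604×10⁻⁶ mm/N.
So P = 2.358 / 9.604×10⁻⁶ = 245.5 kN, compressive.
σ_{stainless steel} = P / A = 245500 / 1475 = 166.4 MPa.

σ ≈ 166 MPa (compressive)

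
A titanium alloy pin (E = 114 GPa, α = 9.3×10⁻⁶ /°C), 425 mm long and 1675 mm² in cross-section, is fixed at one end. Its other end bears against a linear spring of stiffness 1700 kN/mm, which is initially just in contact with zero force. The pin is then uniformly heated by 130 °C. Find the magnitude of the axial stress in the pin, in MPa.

σ ≈ 109 MPa (compressive)

The unrestrained thermal change is αΔT L = 9.3×10⁻⁶ × 130 × 425 = 0.5138 mm.
Let P be the compressive force at the spring. The pin shortens elastically by PL/(AE) and the spring compresses by P/k; together these equal δ_free.
P [ L/(AE) + 1/k ] = δ_free → P [ 425/(1675×114×10³) + 1/(1700×10³) ] = 0.5138.
P = 0.5138 / 2.814×10⁻⁶ = 182600 N.
σ = P/A = 182600/1675 = 109 MPa.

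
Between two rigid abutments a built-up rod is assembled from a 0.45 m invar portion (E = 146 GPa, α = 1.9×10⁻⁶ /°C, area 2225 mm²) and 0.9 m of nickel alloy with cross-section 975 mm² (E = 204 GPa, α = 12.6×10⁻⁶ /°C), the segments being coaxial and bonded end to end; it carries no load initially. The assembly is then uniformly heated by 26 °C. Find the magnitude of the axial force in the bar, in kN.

P ≈ 53.6 kN (compressive)

If the supports were absent, the total length change would be Σ αᵢΔT Lᵢ = 1.9×10⁻⁶×26×450 + 12.6×10⁻⁶×26×900 = 0.3171 mm.
The rigid supports impose zero overall length change; the single axial force P common to all segments must satisfy P Σ Lᵢ/(AᵢEᵢ) = δ_free.
Σ Lᵢ/(AᵢEᵢ) = 450/(2225×146×10³) + 900/(975×204×10³) = 5.91×10⁻⁶ mm/N.
P = 0.3171 / 5.91×10⁻⁶ = 53650 N = 53.65 kN, compressive.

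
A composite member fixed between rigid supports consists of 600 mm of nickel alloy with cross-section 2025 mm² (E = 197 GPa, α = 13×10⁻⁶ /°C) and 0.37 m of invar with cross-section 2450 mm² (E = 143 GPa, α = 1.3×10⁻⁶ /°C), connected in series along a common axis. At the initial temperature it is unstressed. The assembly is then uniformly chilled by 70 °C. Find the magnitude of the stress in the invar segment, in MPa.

σ ≈ 92.4 MPa (tensile)

If the supports were absent, the total length change would be Σ αᵢΔT Lᵢ = 13×10⁻⁶×70×600 + 1.3×10⁻⁶×70×370 = 0.5797 mm.
The rigid supports impose zero overall length change; the single axial force P common to all segments must satisfy P Σ Lᵢ/(AᵢEᵢ) = δ_free.
The series flexibility is Σ Lᵢ/(AᵢEᵢ) = 600/(2025×197×10³) + 370/(2450×143×10³) = 2.56×10⁻⁶ mm/N.
P = 0.5797 / 2.56×10⁻⁶ = 226400 N = 226.4 kN, tensile.
σ_{invar} = P / A = 226400 / 2450 = 92.42 MPa.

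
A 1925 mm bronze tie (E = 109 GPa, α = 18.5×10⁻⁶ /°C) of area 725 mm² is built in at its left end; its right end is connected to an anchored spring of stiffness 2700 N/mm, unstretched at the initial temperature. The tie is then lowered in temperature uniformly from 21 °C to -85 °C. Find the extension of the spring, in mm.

Free thermal contraction: δ_free = αΔT L = 18.5×10⁻⁶ × 106 × 1925 = 3.775 mm.
With a force P in the spring, the elastic change of the tie is PL/(AE) and that of the spring is P/k; compatibility requires their sum to equal δ_free.
P [ L/(AE) + 1/k ] = δ_free → P [ 1925/(725×109×10³) + 1/(2700) ] = 3.775.
P = 3.775 / 0.0003947 = 9563 N.
Spring extension = P/k = 9563/(2700) = 3.542 mm.

δ ≈ 3.54 mm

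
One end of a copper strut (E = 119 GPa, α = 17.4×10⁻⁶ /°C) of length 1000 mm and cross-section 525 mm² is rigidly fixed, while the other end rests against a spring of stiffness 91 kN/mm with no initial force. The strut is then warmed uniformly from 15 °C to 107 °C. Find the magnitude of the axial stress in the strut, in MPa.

If the spring were absent the strut would lengthen by αΔT L = 17.4×10⁻⁶ × 92 × 1000 = 1.601 mm.
Let P be the compressive force at the spring. The strut shortens elastically by PL/(AE) and the spring compresses by P/k; together these equal δ_free.
So P = δ_free / [L/(AE) + 1/k] = 1.601 / [ 1000/(525×119×10³) + 1/(91×10³) ].
P = 1.601 / 2.7×10⁻⁵ = 59300 N.
σ = P/A = 59300/525 = 113 MPa.

σ ≈ 113 MPa (compressive)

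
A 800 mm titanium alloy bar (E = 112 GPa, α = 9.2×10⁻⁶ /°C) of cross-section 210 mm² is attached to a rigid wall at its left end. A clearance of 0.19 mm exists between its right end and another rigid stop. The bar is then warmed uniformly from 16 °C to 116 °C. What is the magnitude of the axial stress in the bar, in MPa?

σ ≈ 76.4 MPa (compressive)

If the wall were absent the bar would grow by αΔT L = 9.2×10⁻⁶ × 100 × 800 = 0.736 mm.
The gap closes (δ_free > 0.19 mm) and the wall then resists a further 0.736 − 0.19 = 0.546 mm of expansion.
Compatibility: PL/(AE) = 0.546 mm, so σ = P/A = E × (0.546/800) = 76.44 MPa.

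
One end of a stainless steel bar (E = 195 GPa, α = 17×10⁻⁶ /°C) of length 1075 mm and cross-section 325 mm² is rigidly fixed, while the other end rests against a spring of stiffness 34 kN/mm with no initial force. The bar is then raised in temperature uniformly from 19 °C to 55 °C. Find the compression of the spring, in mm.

δ ≈ 0.417 mm

If the spring were absent the bar would lengthen by αΔT L = 17×10⁻⁶ × 36 × 1075 = 0.6579 mm.
Let P be the compressive force at the spring. The bar shortens elastically by PL/(AE) and the spring compresses by P/k; together these equal δ_free.
P [ L/(AE) + 1/k ] = δ_free → P [ 1075/(325×195×10³) + 1/(34×10³) ] = 0.6579.
P = 0.6579 / 4.637×10⁻⁵ = 14190 N.
Spring compression = P/k = 14190/(34×10³) = 0.4173 mm.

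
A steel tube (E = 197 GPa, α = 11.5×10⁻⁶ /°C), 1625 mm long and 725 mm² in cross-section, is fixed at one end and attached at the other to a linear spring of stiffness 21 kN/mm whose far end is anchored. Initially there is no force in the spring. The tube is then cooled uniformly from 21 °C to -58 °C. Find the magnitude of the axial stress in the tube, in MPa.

If the spring were absent the tube would shorten by αΔT L = 11.5×10⁻⁶ × 79 × 1625 = 1.476 mm.
Let P be the tensile force in the spring. The tube extends elastically by PL/(AE) and the spring stretches by P/k; together these equal δ_free.
P [ L/(AE) + 1/k ] = δ_free → P [ 1625/(725×197×10³) + 1/(21×10³) ] = 1.476.
P = 1.476 / 5.9×10⁻⁵ = 25020 N.
σ = P/A = 25020/725 = 34.52 MPa.

σ ≈ 34.5 MPa (tensile)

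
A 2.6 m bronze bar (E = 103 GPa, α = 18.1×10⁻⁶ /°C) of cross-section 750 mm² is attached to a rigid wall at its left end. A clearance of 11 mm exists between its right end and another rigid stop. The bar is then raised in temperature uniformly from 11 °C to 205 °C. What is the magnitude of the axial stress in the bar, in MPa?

σ ≈ 0 MPa

Free thermal elongation = αΔT L = 18.1×10⁻⁶ × 194 × 2600 = 9.13 mm.
Since δ_free = 9.13 mm is less than the 11 mm gap, the bar never touches the wall. No axial force develops.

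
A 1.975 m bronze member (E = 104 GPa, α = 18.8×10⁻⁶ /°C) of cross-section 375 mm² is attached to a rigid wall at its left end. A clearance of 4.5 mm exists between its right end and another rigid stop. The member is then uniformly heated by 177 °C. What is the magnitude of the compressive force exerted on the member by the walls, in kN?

If the wall were absent the member would grow by αΔT L = 18.8×10⁻⁶ × 177 × 1975 = 6.572 mm.
After closing the 4.5 mm clearance, 6.572 − 4.5 = 2.072 mm of expansion remains to be suppressed by the wall.
That suppressed elongation corresponds to σ = E·Δ/L = 104×10³ × 2.072/1975 = 109.1 MPa.
P = σA = 109.1 × 375 = 40.92 kN.

P ≈ 40.9 kN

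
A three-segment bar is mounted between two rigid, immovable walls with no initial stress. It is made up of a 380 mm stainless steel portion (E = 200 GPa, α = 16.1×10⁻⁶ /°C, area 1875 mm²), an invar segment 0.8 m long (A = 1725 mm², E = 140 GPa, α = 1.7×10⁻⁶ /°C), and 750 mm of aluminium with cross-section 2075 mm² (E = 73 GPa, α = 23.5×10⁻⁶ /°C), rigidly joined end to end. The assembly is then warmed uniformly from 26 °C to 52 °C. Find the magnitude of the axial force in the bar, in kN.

With the walls removed the bar would change length by δ_free = Σ αᵢΔT Lᵢ = 16.1×10⁻⁶×26×380 + 1.7×10⁻⁶×26×800 + 23.5×10⁻⁶×26×750 = 0.6527 mm.
Since the ends are fixed, an axial force P builds up, equal in every segment, with P · Σ Lᵢ/(AᵢEᵢ) = δ_free.
Σ Lᵢ/(AᵢEᵢ) = 380/(1875×200×10³) + 800/(1725×140×10³) + 750/(2075×73×10³) = 9.277×10⁻⁶ mm/N.
Hence P = δ_free / Σ(L/AE) = 0.6527/9.277×10⁻⁶ = 70.35 kN (compressive).

P ≈ 70.4 kN (compressive)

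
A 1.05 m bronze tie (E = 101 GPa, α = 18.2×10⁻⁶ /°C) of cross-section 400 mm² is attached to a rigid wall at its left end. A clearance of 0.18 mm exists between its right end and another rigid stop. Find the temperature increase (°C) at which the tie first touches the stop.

Contact occurs when the free expansion equals the gap: αΔT L = 0.18 mm.
ΔT = 0.18 / (18.2×10⁻⁶ × 1050) = 9.419 °C.

ΔT ≈ 9.42 °C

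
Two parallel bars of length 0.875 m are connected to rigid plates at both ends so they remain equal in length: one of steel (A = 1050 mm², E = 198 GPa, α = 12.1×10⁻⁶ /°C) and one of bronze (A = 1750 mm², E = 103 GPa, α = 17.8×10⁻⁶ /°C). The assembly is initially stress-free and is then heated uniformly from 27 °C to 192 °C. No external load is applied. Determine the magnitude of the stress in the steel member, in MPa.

Both members must finish at the same length. With the larger α, the bronze tends to over-expand; the plates restrain it, putting the bronze in compression and the steel in tension. With no external load the two internal forces are equal and opposite, magnitude P.
Compatibility of the two members (thermal + elastic change equal): (α₁ − α₂)ΔT = P·[1/(A₁E₁) + 1/(A₂E₂)].
|α₁ − α₂|·ΔT = 5.7×10⁻⁶ × 165 = 0.0009405.
1/(A₁E₁) + 1/(A₂E₂) = 1/(1050×198×10³) + 1/(1750×103×10³) = 1.036×10⁻⁸ N⁻¹.
So P = 0.0009405 / 1.036×10⁻⁸ = 90.8 kN.
σ_{steel} = P/A₁ = 90800/1050 = 86.48 MPa, tensile.

σ ≈ 86.5 MPa (tensile)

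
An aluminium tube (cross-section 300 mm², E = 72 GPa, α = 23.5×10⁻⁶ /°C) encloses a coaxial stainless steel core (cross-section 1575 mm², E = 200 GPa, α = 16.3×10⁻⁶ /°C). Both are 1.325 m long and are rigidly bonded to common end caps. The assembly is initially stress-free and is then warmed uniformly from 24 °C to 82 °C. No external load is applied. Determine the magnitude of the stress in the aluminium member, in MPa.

Both members must finish at the same length. With the larger α, the aluminium tends to over-expand; the plates restrain it, putting the aluminium in compression and the stainless steel in tension. With no external load the two internal forces are equal and opposite, magnitude P.
Compatibility of the two members (thermal + elastic change equal): (α₁ − α₂)ΔT = P·[1/(A₁E₁) + 1/(A₂E₂)].
|α₁ − α₂|·ΔT = 7.2×10⁻⁶ × 58 = 0.0004176.
1/(A₁E₁) + 1/(A₂E₂) = 1/(300×72×10³) + 1/(1575×200×10³) = 4.947×10⁻⁸ N⁻¹.
P = 0.0004176 / 4.947×10⁻⁸ = 8441 N = 8.441 kN.
σ_{aluminium} = P/A₁ = 8441/300 = 28.14 MPa, compressive.

σ ≈ 28.1 MPa (compressive)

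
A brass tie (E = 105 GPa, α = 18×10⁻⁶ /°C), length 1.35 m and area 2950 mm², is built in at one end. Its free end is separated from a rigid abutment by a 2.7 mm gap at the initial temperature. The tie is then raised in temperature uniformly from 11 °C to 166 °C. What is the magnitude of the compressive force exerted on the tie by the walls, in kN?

Unrestrained expansion: δ_free = αΔT L = 18×10⁻⁶ × 155 × 1350 = 3.766 mm.
After closing the 2.7 mm clearance, 3.766 − 2.7 = 1.066 mm of expansion remains to be suppressed by the wall.
That suppressed elongation corresponds to σ = E·Δ/L = 105×10³ × 1.066/1350 = 82.95 MPa.
P = σA = 82.95 × 2950 = 244.7 kN.

P ≈ 245 kN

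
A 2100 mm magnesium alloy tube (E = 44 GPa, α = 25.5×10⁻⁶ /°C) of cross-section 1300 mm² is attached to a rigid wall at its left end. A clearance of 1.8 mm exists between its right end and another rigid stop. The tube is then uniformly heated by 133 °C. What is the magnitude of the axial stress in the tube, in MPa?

σ ≈ 112 MPa (compressive)

If the wall were absent the tube would grow by αΔT L = 25.5×10⁻⁶ × 133 × 2100 = 7.122 mm.
The gap closes (δ_free > 1.8 mm) and the wall then resists a further 7.122 − 1.8 = 5.322 mm of expansion.
Compatibility: PL/(AE) = 5.322 mm, so σ = P/A = E × (5.322/2100) = 111.5 MPa.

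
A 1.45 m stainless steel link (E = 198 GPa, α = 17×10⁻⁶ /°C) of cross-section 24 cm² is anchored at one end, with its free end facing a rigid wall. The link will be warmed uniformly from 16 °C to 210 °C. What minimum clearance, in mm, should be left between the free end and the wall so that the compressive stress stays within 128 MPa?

With no wall the link would lengthen by αΔT L = 17×10⁻⁶ × 194 × 1450 = 4.782 mm.
At the allowable stress the elastic shortening the wall may impose is σL/E = 128 × 1450 / (198×10³) = 0.9374 mm.
The gap must absorb the remainder: g_min = 4.782 − 0.9374 = 3.845 mm.

g ≈ 3.84 mm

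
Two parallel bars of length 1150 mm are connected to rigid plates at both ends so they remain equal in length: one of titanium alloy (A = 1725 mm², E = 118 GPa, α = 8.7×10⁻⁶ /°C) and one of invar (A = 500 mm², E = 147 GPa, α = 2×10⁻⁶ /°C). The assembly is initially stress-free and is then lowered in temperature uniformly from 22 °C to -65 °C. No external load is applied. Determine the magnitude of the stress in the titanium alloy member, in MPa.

σ ≈ 18.2 MPa (tensile)

The titanium alloy has the larger α, so on cooling it would change length more than the invar if both were free. The rigid plates force a common final length, so the titanium alloy is put into tension and the invar into compression, with equal and opposite forces P (no external load).
Setting the final lengths equal and cancelling L: (α₁ − α₂)ΔT = P/(A₁E₁) + P/(A₂E₂).
|α₁ − α₂|·ΔT = 6.7×10⁻⁶ × 87 = 0.0005829.
1/(A₁E₁) + 1/(A₂E₂) = 1/(1725×118×10³) + 1/(500×147×10³) = 1.852×10⁻⁸ N⁻¹.
So P = 0.0005829 / 1.852×10⁻⁸ = 31.48 kN.
σ_{titanium alloy} = P/A₁ = 31480/1725 = 18.25 MPa, tensile.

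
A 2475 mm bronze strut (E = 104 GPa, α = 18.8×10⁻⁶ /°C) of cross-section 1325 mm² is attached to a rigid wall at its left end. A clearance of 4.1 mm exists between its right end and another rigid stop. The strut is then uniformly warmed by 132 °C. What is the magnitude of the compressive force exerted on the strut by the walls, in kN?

P ≈ 114 kN

Free thermal elongation = αΔT L = 18.8×10⁻⁶ × 132 × 2475 = 6.142 mm.
This exceeds the 4.1 mm gap, so the wall pushes back. The portion of expansion that must be recovered elastically is δ_free − gap = 6.142 − 4.1 = 2.042 mm.
So σ = E(δ_free − g)/L = 104×10³ × 2.042/2475 = 85.8 MPa.
P = σA = 85.8 × 1325 = 113.7 kN.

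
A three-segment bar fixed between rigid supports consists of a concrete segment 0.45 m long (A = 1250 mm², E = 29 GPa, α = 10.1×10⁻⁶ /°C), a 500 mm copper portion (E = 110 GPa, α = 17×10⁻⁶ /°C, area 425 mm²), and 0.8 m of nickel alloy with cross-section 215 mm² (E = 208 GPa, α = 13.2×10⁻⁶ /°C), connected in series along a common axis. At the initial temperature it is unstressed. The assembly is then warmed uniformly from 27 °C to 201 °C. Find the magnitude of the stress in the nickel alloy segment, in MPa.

Free thermal expansion of the whole bar: Σ αᵢΔT Lᵢ = 10.1×10⁻⁶×174×450 + 17×10⁻⁶×174×500 + 13.2×10⁻⁶×174×800 = 4.107 mm.
The rigid supports impose zero overall length change; the single axial force P common to all segments must satisfy P Σ Lᵢ/(AᵢEᵢ) = δ_free.
The series flexibility is Σ Lᵢ/(AᵢEᵢ) = 450/(1250×29×10³) + 500/(425×110×10³) + 800/(215×208×10³) = 4.1×10⁻⁵ mm/N.
So P = 4.107 / 4.1×10⁻⁵ = 100.2 kN, compressive.
σ_{nickel alloy} = P / A = 100200 / 215 = 466 MPa.

σ ≈ 466 MPa (compressive)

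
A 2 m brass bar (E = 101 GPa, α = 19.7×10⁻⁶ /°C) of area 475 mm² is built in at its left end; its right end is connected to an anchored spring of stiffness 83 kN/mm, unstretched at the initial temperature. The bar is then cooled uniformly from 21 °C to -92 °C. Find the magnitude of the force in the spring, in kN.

P ≈ 82.9 kN

Free thermal contraction: δ_free = αΔT L = 19.7×10⁻⁶ × 113 × 2000 = 4.452 mm.
Let P be the tensile force in the spring. The bar extends elastically by PL/(AE) and the spring stretches by P/k; together these equal δ_free.
P [ L/(AE) + 1/k ] = δ_free → P [ 2000/(475×101×10³) + 1/(83×10³) ] = 4.452.
P = 4.452 / 5.374×10⁻⁵ = 82850 N.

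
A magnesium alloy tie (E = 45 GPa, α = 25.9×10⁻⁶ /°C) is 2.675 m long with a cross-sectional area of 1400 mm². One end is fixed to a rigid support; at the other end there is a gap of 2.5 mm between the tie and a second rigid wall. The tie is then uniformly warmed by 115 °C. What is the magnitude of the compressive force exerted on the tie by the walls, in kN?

P ≈ 129 kN

Free thermal elongation = αΔT L = 25.9×10⁻⁶ × 115 × 2675 = 7.967 mm.
This exceeds the 2.5 mm gap, so the wall pushes back. The portion of expansion that must be recovered elastically is δ_free − gap = 7.967 − 2.5 = 5.467 mm.
That suppressed elongation corresponds to σ = E·Δ/L = 45×10³ × 5.467/2675 = 91.98 MPa.
Force on the wall = σA = 91.98 × 1400 mm² = 128.8 kN.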